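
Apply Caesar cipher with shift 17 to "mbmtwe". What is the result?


Caesar cipher: shift "mbmtwe" by 17
  'm' (pos 12) + 17 = pos 3 = 'd'
  'b' (pos 1) + 17 = pos 18 = 's'
  'm' (pos 12) + 17 = pos 3 = 'd'
  't' (pos 19) + 17 = pos 10 = 'k'
  'w' (pos 22) + 17 = pos 13 = 'n'
  'e' (pos 4) + 17 = pos 21 = 'v'
Result: dsdknv

dsdknv


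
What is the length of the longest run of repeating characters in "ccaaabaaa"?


Input: "ccaaabaaa"
Scanning for longest run:
  Position 1 ('c'): continues run of 'c', length=2
  Position 2 ('a'): new char, reset run to 1
  Position 3 ('a'): continues run of 'a', length=2
  Position 4 ('a'): continues run of 'a', length=3
  Position 5 ('b'): new char, reset run to 1
  Position 6 ('a'): new char, reset run to 1
  Position 7 ('a'): continues run of 'a', length=2
  Position 8 ('a'): continues run of 'a', length=3
Longest run: 'a' with length 3

3


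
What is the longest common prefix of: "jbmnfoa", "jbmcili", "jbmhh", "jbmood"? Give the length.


Words: jbmnfoa, jbmcili, jbmhh, jbmood
  Position 0: all 'j' => match
  Position 1: all 'b' => match
  Position 2: all 'm' => match
  Position 3: ('n', 'c', 'h', 'o') => mismatch, stop
LCP = "jbm" (length 3)

3


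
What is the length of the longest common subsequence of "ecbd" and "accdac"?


LCS of "ecbd" and "accdac"
DP table:
           a    c    c    d    a    c
      0    0    0    0    0    0    0
  e   0    0    0    0    0    0    0
  c   0    0    1    1    1    1    1
  b   0    0    1    1    1    1    1
  d   0    0    1    1    2    2    2
LCS length = dp[4][6] = 2

2


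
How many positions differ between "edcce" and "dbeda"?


Comparing "edcce" and "dbeda" position by position:
  Position 0: 'e' vs 'd' => DIFFER
  Position 1: 'd' vs 'b' => DIFFER
  Position 2: 'c' vs 'e' => DIFFER
  Position 3: 'c' vs 'd' => DIFFER
  Position 4: 'e' vs 'a' => DIFFER
Positions that differ: 5

5


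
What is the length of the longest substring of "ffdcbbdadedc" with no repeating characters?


Input: "ffdcbbdadedc"
Sliding window (track last position of each char):
  Position 0 ('f'): window [0,0] length 1 -- new best
  Position 1 ('f'): repeat (last at 0), move window start to 1
  Position 1 ('f'): window [1,1] length 1
  Position 2 ('d'): window [1,2] length 2 -- new best
  Position 3 ('c'): window [1,3] length 3 -- new best
  Position 4 ('b'): window [1,4] length 4 -- new best
  Position 5 ('b'): repeat (last at 4), move window start to 5
  Position 5 ('b'): window [5,5] length 1
  Position 6 ('d'): window [5,6] length 2
  Position 7 ('a'): window [5,7] length 3
  Position 8 ('d'): repeat (last at 6), move window start to 7
  Position 8 ('d'): window [7,8] length 2
  Position 9 ('e'): window [7,9] length 3
  Position 10 ('d'): repeat (last at 8), move window start to 9
  Position 10 ('d'): window [9,10] length 2
  Position 11 ('c'): window [9,11] length 3
Longest substring with no repeats: "fdcb" with length 4

4


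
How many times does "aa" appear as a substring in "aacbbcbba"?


Searching for "aa" in "aacbbcbba"
Scanning each position:
  Position 0: "aa" => MATCH
  Position 1: "ac" => no
  Position 2: "cb" => no
  Position 3: "bb" => no
  Position 4: "bc" => no
  Position 5: "cb" => no
  Position 6: "bb" => no
  Position 7: "ba" => no
Total occurrences: 1

1


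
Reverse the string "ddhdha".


Input: ddhdha
Reading characters right to left:
  Position 5: 'a'
  Position 4: 'h'
  Position 3: 'd'
  Position 2: 'h'
  Position 1: 'd'
  Position 0: 'd'
Reversed: ahdhdd

ahdhdd


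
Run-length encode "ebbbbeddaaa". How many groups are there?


Input: ebbbbeddaaa
Scanning for consecutive runs:
  Group 1: 'e' x 1 (positions 0-0)
  Group 2: 'b' x 4 (positions 1-4)
  Group 3: 'e' x 1 (positions 5-5)
  Group 4: 'd' x 2 (positions 6-7)
  Group 5: 'a' x 3 (positions 8-10)
Total groups: 5

5


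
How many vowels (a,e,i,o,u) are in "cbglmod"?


Input: cbglmod
Checking each character:
  'c' at position 0: consonant
  'b' at position 1: consonant
  'g' at position 2: consonant
  'l' at position 3: consonant
  'm' at position 4: consonant
  'o' at position 5: vowel (running total: 1)
  'd' at position 6: consonant
Total vowels: 1

1


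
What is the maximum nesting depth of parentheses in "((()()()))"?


Input: "((()()()))"
Tracking depth:
  Position 0 '(': depth becomes 1
  Position 1 '(': depth becomes 2
  Position 2 '(': depth becomes 3
  Position 3 ')': depth becomes 2
  Position 4 '(': depth becomes 3
  Position 5 ')': depth becomes 2
  Position 6 '(': depth becomes 3
  Position 7 ')': depth becomes 2
  Position 8 ')': depth becomes 1
  Position 9 ')': depth becomes 0
Maximum depth reached: 3

3


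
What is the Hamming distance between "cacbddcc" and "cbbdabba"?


Comparing "cacbddcc" and "cbbdabba" position by position:
  Position 0: 'c' vs 'c' => same
  Position 1: 'a' vs 'b' => differ
  Position 2: 'c' vs 'b' => differ
  Position 3: 'b' vs 'd' => differ
  Position 4: 'd' vs 'a' => differ
  Position 5: 'd' vs 'b' => differ
  Position 6: 'c' vs 'b' => differ
  Position 7: 'c' vs 'a' => differ
Total differences (Hamming distance): 7

7


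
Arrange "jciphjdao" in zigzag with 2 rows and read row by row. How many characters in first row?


Zigzag "jciphjdao" into 2 rows:
Placing characters:
  'j' => row 0
  'c' => row 1
  'i' => row 0
  'p' => row 1
  'h' => row 0
  'j' => row 1
  'd' => row 0
  'a' => row 1
  'o' => row 0
Rows:
  Row 0: "jihdo"
  Row 1: "cpja"
First row length: 5

5


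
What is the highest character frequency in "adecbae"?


Input: adecbae
Character counts:
  'a': 2
  'b': 1
  'c': 1
  'd': 1
  'e': 2
Maximum frequency: 2

2


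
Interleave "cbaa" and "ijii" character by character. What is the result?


Interleaving "cbaa" and "ijii":
  Position 0: 'c' from first, 'i' from second => "ci"
  Position 1: 'b' from first, 'j' from second => "bj"
  Position 2: 'a' from first, 'i' from second => "ai"
  Position 3: 'a' from first, 'i' from second => "ai"
Result: cibjaiai

cibjaiai


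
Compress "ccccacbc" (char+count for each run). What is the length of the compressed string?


Input: ccccacbc
Runs:
  'c' x 4 => "c4"
  'a' x 1 => "a1"
  'c' x 1 => "c1"
  'b' x 1 => "b1"
  'c' x 1 => "c1"
Compressed: "c4a1c1b1c1"
Compressed length: 10

10


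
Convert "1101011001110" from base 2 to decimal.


Input: "1101011001110" in base 2
Positional expansion:
  Digit '1' (value 1) x 2^12 = 4096
  Digit '1' (value 1) x 2^11 = 2048
  Digit '0' (value 0) x 2^10 = 0
  Digit '1' (value 1) x 2^9 = 512
  Digit '0' (value 0) x 2^8 = 0
  Digit '1' (value 1) x 2^7 = 128
  Digit '1' (value 1) x 2^6 = 64
  Digit '0' (value 0) x 2^5 = 0
  Digit '0' (value 0) x 2^4 = 0
  Digit '1' (value 1) x 2^3 = 8
  Digit '1' (value 1) x 2^2 = 4
  Digit '1' (value 1) x 2^1 = 2
  Digit '0' (value 0) x 2^0 = 0
Sum = 6862

6862


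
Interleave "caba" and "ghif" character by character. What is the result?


Interleaving "caba" and "ghif":
  Position 0: 'c' from first, 'g' from second => "cg"
  Position 1: 'a' from first, 'h' from second => "ah"
  Position 2: 'b' from first, 'i' from second => "bi"
  Position 3: 'a' from first, 'f' from second => "af"
Result: cgahbiaf

cgahbiaf


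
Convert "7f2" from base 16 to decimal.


Input: "7f2" in base 16
Positional expansion:
  Digit '7' (value 7) x 16^2 = 1792
  Digit 'f' (value 15) x 16^1 = 240
  Digit '2' (value 2) x 16^0 = 2
Sum = 2034

2034


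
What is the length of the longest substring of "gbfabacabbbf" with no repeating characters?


Input: "gbfabacabbbf"
Sliding window (track last position of each char):
  Position 0 ('g'): window [0,0] length 1 -- new best
  Position 1 ('b'): window [0,1] length 2 -- new best
  Position 2 ('f'): window [0,2] length 3 -- new best
  Position 3 ('a'): window [0,3] length 4 -- new best
  Position 4 ('b'): repeat (last at 1), move window start to 2
  Position 4 ('b'): window [2,4] length 3
  Position 5 ('a'): repeat (last at 3), move window start to 4
  Position 5 ('a'): window [4,5] length 2
  Position 6 ('c'): window [4,6] length 3
  Position 7 ('a'): repeat (last at 5), move window start to 6
  Position 7 ('a'): window [6,7] length 2
  Position 8 ('b'): window [6,8] length 3
  Position 9 ('b'): repeat (last at 8), move window start to 9
  Position 9 ('b'): window [9,9] length 1
  Position 10 ('b'): repeat (last at 9), move window start to 10
  Position 10 ('b'): window [10,10] length 1
  Position 11 ('f'): window [10,11] length 2
Longest substring with no repeats: "gbfa" with length 4

4


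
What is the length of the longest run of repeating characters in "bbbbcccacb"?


Input: "bbbbcccacb"
Scanning for longest run:
  Position 1 ('b'): continues run of 'b', length=2
  Position 2 ('b'): continues run of 'b', length=3
  Position 3 ('b'): continues run of 'b', length=4
  Position 4 ('c'): new char, reset run to 1
  Position 5 ('c'): continues run of 'c', length=2
  Position 6 ('c'): continues run of 'c', length=3
  Position 7 ('a'): new char, reset run to 1
  Position 8 ('c'): new char, reset run to 1
  Position 9 ('b'): new char, reset run to 1
Longest run: 'b' with length 4

4


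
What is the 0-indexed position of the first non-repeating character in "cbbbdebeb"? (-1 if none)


Input: cbbbdebeb
Character frequencies:
  'b': 5
  'c': 1
  'd': 1
  'e': 2
Scanning left to right for freq == 1:
  Position 0 ('c'): unique! => answer = 0

0


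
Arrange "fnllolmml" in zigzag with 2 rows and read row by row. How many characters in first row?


Zigzag "fnllolmml" into 2 rows:
Placing characters:
  'f' => row 0
  'n' => row 1
  'l' => row 0
  'l' => row 1
  'o' => row 0
  'l' => row 1
  'm' => row 0
  'm' => row 1
  'l' => row 0
Rows:
  Row 0: "floml"
  Row 1: "nllm"
First row length: 5

5


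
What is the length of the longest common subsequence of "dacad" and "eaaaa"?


LCS of "dacad" and "eaaaa"
DP table:
           e    a    a    a    a
      0    0    0    0    0    0
  d   0    0    0    0    0    0
  a   0    0    1    1    1    1
  c   0    0    1    1    1    1
  a   0    0    1    2    2    2
  d   0    0    1    2    2    2
LCS length = dp[5][5] = 2

2


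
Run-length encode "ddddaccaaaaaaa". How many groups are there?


Input: ddddaccaaaaaaa
Scanning for consecutive runs:
  Group 1: 'd' x 4 (positions 0-3)
  Group 2: 'a' x 1 (positions 4-4)
  Group 3: 'c' x 2 (positions 5-6)
  Group 4: 'a' x 7 (positions 7-13)
Total groups: 4

4


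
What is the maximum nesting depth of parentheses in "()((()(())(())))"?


Input: "()((()(())(())))"
Tracking depth:
  Position 0 '(': depth becomes 1
  Position 1 ')': depth becomes 0
  Position 2 '(': depth becomes 1
  Position 3 '(': depth becomes 2
  Position 4 '(': depth becomes 3
  Position 5 ')': depth becomes 2
  Position 6 '(': depth becomes 3
  Position 7 '(': depth becomes 4
  Position 8 ')': depth becomes 3
  Position 9 ')': depth becomes 2
  Position 10 '(': depth becomes 3
  Position 11 '(': depth becomes 4
  Position 12 ')': depth becomes 3
  Position 13 ')': depth becomes 2
  Position 14 ')': depth becomes 1
  Position 15 ')': depth becomes 0
Maximum depth reached: 4

4


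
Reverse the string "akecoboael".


Input: akecoboael
Reading characters right to left:
  Position 9: 'l'
  Position 8: 'e'
  Position 7: 'a'
  Position 6: 'o'
  Position 5: 'b'
  Position 4: 'o'
  Position 3: 'c'
  Position 2: 'e'
  Position 1: 'k'
  Position 0: 'a'
Reversed: leaoboceka

leaoboceka


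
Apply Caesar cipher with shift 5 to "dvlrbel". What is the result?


Caesar cipher: shift "dvlrbel" by 5
  'd' (pos 3) + 5 = pos 8 = 'i'
  'v' (pos 21) + 5 = pos 0 = 'a'
  'l' (pos 11) + 5 = pos 16 = 'q'
  'r' (pos 17) + 5 = pos 22 = 'w'
  'b' (pos 1) + 5 = pos 6 = 'g'
  'e' (pos 4) + 5 = pos 9 = 'j'
  'l' (pos 11) + 5 = pos 16 = 'q'
Result: iaqwgjq

iaqwgjq


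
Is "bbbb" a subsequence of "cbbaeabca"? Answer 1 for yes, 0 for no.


Check if "bbbb" is a subsequence of "cbbaeabca"
Greedy scan:
  Position 0 ('c'): no match needed
  Position 1 ('b'): matches sub[0] = 'b'
  Position 2 ('b'): matches sub[1] = 'b'
  Position 3 ('a'): no match needed
  Position 4 ('e'): no match needed
  Position 5 ('a'): no match needed
  Position 6 ('b'): matches sub[2] = 'b'
  Position 7 ('c'): no match needed
  Position 8 ('a'): no match needed
Only matched 3/4 characters => not a subsequence

0


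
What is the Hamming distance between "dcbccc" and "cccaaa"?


Comparing "dcbccc" and "cccaaa" position by position:
  Position 0: 'd' vs 'c' => differ
  Position 1: 'c' vs 'c' => same
  Position 2: 'b' vs 'c' => differ
  Position 3: 'c' vs 'a' => differ
  Position 4: 'c' vs 'a' => differ
  Position 5: 'c' vs 'a' => differ
Total differences (Hamming distance): 5

5


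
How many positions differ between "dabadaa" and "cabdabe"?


Comparing "dabadaa" and "cabdabe" position by position:
  Position 0: 'd' vs 'c' => DIFFER
  Position 1: 'a' vs 'a' => same
  Position 2: 'b' vs 'b' => same
  Position 3: 'a' vs 'd' => DIFFER
  Position 4: 'd' vs 'a' => DIFFER
  Position 5: 'a' vs 'b' => DIFFER
  Position 6: 'a' vs 'e' => DIFFER
Positions that differ: 5

5


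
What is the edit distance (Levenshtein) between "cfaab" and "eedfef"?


Computing edit distance: "cfaab" -> "eedfef"
DP table:
           e    e    d    f    e    f
      0    1    2    3    4    5    6
  c   1    1    2    3    4    5    6
  f   2    2    2    3    3    4    5
  a   3    3    3    3    4    4    5
  a   4    4    4    4    4    5    5
  b   5    5    5    5    5    5    6
Edit distance = dp[5][6] = 6

6


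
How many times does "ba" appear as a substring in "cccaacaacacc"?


Searching for "ba" in "cccaacaacacc"
Scanning each position:
  Position 0: "cc" => no
  Position 1: "cc" => no
  Position 2: "ca" => no
  Position 3: "aa" => no
  Position 4: "ac" => no
  Position 5: "ca" => no
  Position 6: "aa" => no
  Position 7: "ac" => no
  Position 8: "ca" => no
  Position 9: "ac" => no
  Position 10: "cc" => no
Total occurrences: 0

0


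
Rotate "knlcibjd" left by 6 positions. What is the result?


Input: "knlcibjd", rotate left by 6
First 6 characters: "knlcib"
Remaining characters: "jd"
Concatenate remaining + first: "jd" + "knlcib" = "jdknlcib"

jdknlcib


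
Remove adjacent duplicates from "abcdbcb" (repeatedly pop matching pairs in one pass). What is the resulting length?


Input: abcdbcb
Stack-based adjacent duplicate removal:
  Read 'a': push. Stack: a
  Read 'b': push. Stack: ab
  Read 'c': push. Stack: abc
  Read 'd': push. Stack: abcd
  Read 'b': push. Stack: abcdb
  Read 'c': push. Stack: abcdbc
  Read 'b': push. Stack: abcdbcb
Final stack: "abcdbcb" (length 7)

7


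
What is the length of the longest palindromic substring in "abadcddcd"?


Input: "abadcddcd"
Checking substrings for palindromes:
  [3:9] "dcddcd" (len 6) => palindrome
  [4:8] "cddc" (len 4) => palindrome
  [0:3] "aba" (len 3) => palindrome
  [3:6] "dcd" (len 3) => palindrome
  [6:9] "dcd" (len 3) => palindrome
  [5:7] "dd" (len 2) => palindrome
Longest palindromic substring: "dcddcd" with length 6

6


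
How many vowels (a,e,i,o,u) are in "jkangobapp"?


Input: jkangobapp
Checking each character:
  'j' at position 0: consonant
  'k' at position 1: consonant
  'a' at position 2: vowel (running total: 1)
  'n' at position 3: consonant
  'g' at position 4: consonant
  'o' at position 5: vowel (running total: 2)
  'b' at position 6: consonant
  'a' at position 7: vowel (running total: 3)
  'p' at position 8: consonant
  'p' at position 9: consonant
Total vowels: 3

3


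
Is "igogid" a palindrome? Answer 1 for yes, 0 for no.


Input: igogid
Reversed: digogi
  Compare pos 0 ('i') with pos 5 ('d'): MISMATCH
  Compare pos 1 ('g') with pos 4 ('i'): MISMATCH
  Compare pos 2 ('o') with pos 3 ('g'): MISMATCH
Result: not a palindrome

0


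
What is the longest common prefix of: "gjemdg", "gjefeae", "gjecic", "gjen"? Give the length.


Words: gjemdg, gjefeae, gjecic, gjen
  Position 0: all 'g' => match
  Position 1: all 'j' => match
  Position 2: all 'e' => match
  Position 3: ('m', 'f', 'c', 'n') => mismatch, stop
LCP = "gje" (length 3)

3


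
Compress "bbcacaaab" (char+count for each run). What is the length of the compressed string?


Input: bbcacaaab
Runs:
  'b' x 2 => "b2"
  'c' x 1 => "c1"
  'a' x 1 => "a1"
  'c' x 1 => "c1"
  'a' x 3 => "a3"
  'b' x 1 => "b1"
Compressed: "b2c1a1c1a3b1"
Compressed length: 12

12


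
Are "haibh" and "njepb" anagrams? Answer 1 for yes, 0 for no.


Strings: "haibh", "njepb"
Sorted first:  abhhi
Sorted second: bejnp
Differ at position 0: 'a' vs 'b' => not anagrams

0


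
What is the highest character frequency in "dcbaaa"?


Input: dcbaaa
Character counts:
  'a': 3
  'b': 1
  'c': 1
  'd': 1
Maximum frequency: 3

3


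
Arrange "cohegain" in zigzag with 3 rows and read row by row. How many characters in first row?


Zigzag "cohegain" into 3 rows:
Placing characters:
  'c' => row 0
  'o' => row 1
  'h' => row 2
  'e' => row 1
  'g' => row 0
  'a' => row 1
  'i' => row 2
  'n' => row 1
Rows:
  Row 0: "cg"
  Row 1: "oean"
  Row 2: "hi"
First row length: 2

2


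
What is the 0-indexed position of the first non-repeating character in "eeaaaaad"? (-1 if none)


Input: eeaaaaad
Character frequencies:
  'a': 5
  'd': 1
  'e': 2
Scanning left to right for freq == 1:
  Position 0 ('e'): freq=2, skip
  Position 1 ('e'): freq=2, skip
  Position 2 ('a'): freq=5, skip
  Position 3 ('a'): freq=5, skip
  Position 4 ('a'): freq=5, skip
  Position 5 ('a'): freq=5, skip
  Position 6 ('a'): freq=5, skip
  Position 7 ('d'): unique! => answer = 7

7


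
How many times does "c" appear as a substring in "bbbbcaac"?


Searching for "c" in "bbbbcaac"
Scanning each position:
  Position 0: "b" => no
  Position 1: "b" => no
  Position 2: "b" => no
  Position 3: "b" => no
  Position 4: "c" => MATCH
  Position 5: "a" => no
  Position 6: "a" => no
  Position 7: "c" => MATCH
Total occurrences: 2

2


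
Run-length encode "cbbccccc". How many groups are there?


Input: cbbccccc
Scanning for consecutive runs:
  Group 1: 'c' x 1 (positions 0-0)
  Group 2: 'b' x 2 (positions 1-2)
  Group 3: 'c' x 5 (positions 3-7)
Total groups: 3

3


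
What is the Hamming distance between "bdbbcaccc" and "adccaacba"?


Comparing "bdbbcaccc" and "adccaacba" position by position:
  Position 0: 'b' vs 'a' => differ
  Position 1: 'd' vs 'd' => same
  Position 2: 'b' vs 'c' => differ
  Position 3: 'b' vs 'c' => differ
  Position 4: 'c' vs 'a' => differ
  Position 5: 'a' vs 'a' => same
  Position 6: 'c' vs 'c' => same
  Position 7: 'c' vs 'b' => differ
  Position 8: 'c' vs 'a' => differ
Total differences (Hamming distance): 6

6


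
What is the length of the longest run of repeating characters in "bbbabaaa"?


Input: "bbbabaaa"
Scanning for longest run:
  Position 1 ('b'): continues run of 'b', length=2
  Position 2 ('b'): continues run of 'b', length=3
  Position 3 ('a'): new char, reset run to 1
  Position 4 ('b'): new char, reset run to 1
  Position 5 ('a'): new char, reset run to 1
  Position 6 ('a'): continues run of 'a', length=2
  Position 7 ('a'): continues run of 'a', length=3
Longest run: 'b' with length 3

3


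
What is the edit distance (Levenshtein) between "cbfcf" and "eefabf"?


Computing edit distance: "cbfcf" -> "eefabf"
DP table:
           e    e    f    a    b    f
      0    1    2    3    4    5    6
  c   1    1    2    3    4    5    6
  b   2    2    2    3    4    4    5
  f   3    3    3    2    3    4    4
  c   4    4    4    3    3    4    5
  f   5    5    5    4    4    4    4
Edit distance = dp[5][6] = 4

4


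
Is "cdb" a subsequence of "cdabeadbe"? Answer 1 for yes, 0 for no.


Check if "cdb" is a subsequence of "cdabeadbe"
Greedy scan:
  Position 0 ('c'): matches sub[0] = 'c'
  Position 1 ('d'): matches sub[1] = 'd'
  Position 2 ('a'): no match needed
  Position 3 ('b'): matches sub[2] = 'b'
  Position 4 ('e'): no match needed
  Position 5 ('a'): no match needed
  Position 6 ('d'): no match needed
  Position 7 ('b'): no match needed
  Position 8 ('e'): no match needed
All 3 characters matched => is a subsequence

1


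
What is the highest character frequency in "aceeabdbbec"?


Input: aceeabdbbec
Character counts:
  'a': 2
  'b': 3
  'c': 2
  'd': 1
  'e': 3
Maximum frequency: 3

3


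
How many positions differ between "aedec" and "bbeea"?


Comparing "aedec" and "bbeea" position by position:
  Position 0: 'a' vs 'b' => DIFFER
  Position 1: 'e' vs 'b' => DIFFER
  Position 2: 'd' vs 'e' => DIFFER
  Position 3: 'e' vs 'e' => same
  Position 4: 'c' vs 'a' => DIFFER
Positions that differ: 4

4


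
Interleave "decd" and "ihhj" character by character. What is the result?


Interleaving "decd" and "ihhj":
  Position 0: 'd' from first, 'i' from second => "di"
  Position 1: 'e' from first, 'h' from second => "eh"
  Position 2: 'c' from first, 'h' from second => "ch"
  Position 3: 'd' from first, 'j' from second => "dj"
Result: diehchdj

diehchdj


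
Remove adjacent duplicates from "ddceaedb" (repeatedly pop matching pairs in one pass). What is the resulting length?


Input: ddceaedb
Stack-based adjacent duplicate removal:
  Read 'd': push. Stack: d
  Read 'd': matches stack top 'd' => pop. Stack: (empty)
  Read 'c': push. Stack: c
  Read 'e': push. Stack: ce
  Read 'a': push. Stack: cea
  Read 'e': push. Stack: ceae
  Read 'd': push. Stack: ceaed
  Read 'b': push. Stack: ceaedb
Final stack: "ceaedb" (length 6)

6


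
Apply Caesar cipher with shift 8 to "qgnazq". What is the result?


Caesar cipher: shift "qgnazq" by 8
  'q' (pos 16) + 8 = pos 24 = 'y'
  'g' (pos 6) + 8 = pos 14 = 'o'
  'n' (pos 13) + 8 = pos 21 = 'v'
  'a' (pos 0) + 8 = pos 8 = 'i'
  'z' (pos 25) + 8 = pos 7 = 'h'
  'q' (pos 16) + 8 = pos 24 = 'y'
Result: yovihy

yovihy


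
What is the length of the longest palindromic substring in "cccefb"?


Input: "cccefb"
Checking substrings for palindromes:
  [0:3] "ccc" (len 3) => palindrome
  [0:2] "cc" (len 2) => palindrome
  [1:3] "cc" (len 2) => palindrome
Longest palindromic substring: "ccc" with length 3

3


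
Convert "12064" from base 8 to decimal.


Input: "12064" in base 8
Positional expansion:
  Digit '1' (value 1) x 8^4 = 4096
  Digit '2' (value 2) x 8^3 = 1024
  Digit '0' (value 0) x 8^2 = 0
  Digit '6' (value 6) x 8^1 = 48
  Digit '4' (value 4) x 8^0 = 4
Sum = 5172

5172


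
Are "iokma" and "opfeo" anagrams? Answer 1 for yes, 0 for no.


Strings: "iokma", "opfeo"
Sorted first:  aikmo
Sorted second: efoop
Differ at position 0: 'a' vs 'e' => not anagrams

0


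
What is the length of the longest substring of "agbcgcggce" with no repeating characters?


Input: "agbcgcggce"
Sliding window (track last position of each char):
  Position 0 ('a'): window [0,0] length 1 -- new best
  Position 1 ('g'): window [0,1] length 2 -- new best
  Position 2 ('b'): window [0,2] length 3 -- new best
  Position 3 ('c'): window [0,3] length 4 -- new best
  Position 4 ('g'): repeat (last at 1), move window start to 2
  Position 4 ('g'): window [2,4] length 3
  Position 5 ('c'): repeat (last at 3), move window start to 4
  Position 5 ('c'): window [4,5] length 2
  Position 6 ('g'): repeat (last at 4), move window start to 5
  Position 6 ('g'): window [5,6] length 2
  Position 7 ('g'): repeat (last at 6), move window start to 7
  Position 7 ('g'): window [7,7] length 1
  Position 8 ('c'): window [7,8] length 2
  Position 9 ('e'): window [7,9] length 3
Longest substring with no repeats: "agbc" with length 4

4


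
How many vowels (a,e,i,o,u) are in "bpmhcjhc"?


Input: bpmhcjhc
Checking each character:
  'b' at position 0: consonant
  'p' at position 1: consonant
  'm' at position 2: consonant
  'h' at position 3: consonant
  'c' at position 4: consonant
  'j' at position 5: consonant
  'h' at position 6: consonant
  'c' at position 7: consonant
Total vowels: 0

0


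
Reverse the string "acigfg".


Input: acigfg
Reading characters right to left:
  Position 5: 'g'
  Position 4: 'f'
  Position 3: 'g'
  Position 2: 'i'
  Position 1: 'c'
  Position 0: 'a'
Reversed: gfgica

gfgica


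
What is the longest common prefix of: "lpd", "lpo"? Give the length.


Words: lpd, lpo
  Position 0: all 'l' => match
  Position 1: all 'p' => match
  Position 2: ('d', 'o') => mismatch, stop
LCP = "lp" (length 2)

2


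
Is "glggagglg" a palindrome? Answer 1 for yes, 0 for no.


Input: glggagglg
Reversed: glggagglg
  Compare pos 0 ('g') with pos 8 ('g'): match
  Compare pos 1 ('l') with pos 7 ('l'): match
  Compare pos 2 ('g') with pos 6 ('g'): match
  Compare pos 3 ('g') with pos 5 ('g'): match
Result: palindrome

1


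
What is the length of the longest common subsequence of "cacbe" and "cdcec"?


LCS of "cacbe" and "cdcec"
DP table:
           c    d    c    e    c
      0    0    0    0    0    0
  c   0    1    1    1    1    1
  a   0    1    1    1    1    1
  c   0    1    1    2    2    2
  b   0    1    1    2    2    2
  e   0    1    1    2    3    3
LCS length = dp[5][5] = 3

3


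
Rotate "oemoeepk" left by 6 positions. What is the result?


Input: "oemoeepk", rotate left by 6
First 6 characters: "oemoee"
Remaining characters: "pk"
Concatenate remaining + first: "pk" + "oemoee" = "pkoemoee"

pkoemoee


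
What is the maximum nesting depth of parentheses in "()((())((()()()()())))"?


Input: "()((())((()()()()())))"
Tracking depth:
  Position 0 '(': depth becomes 1
  Position 1 ')': depth becomes 0
  Position 2 '(': depth becomes 1
  Position 3 '(': depth becomes 2
  Position 4 '(': depth becomes 3
  Position 5 ')': depth becomes 2
  Position 6 ')': depth becomes 1
  Position 7 '(': depth becomes 2
  Position 8 '(': depth becomes 3
  Position 9 '(': depth becomes 4
  Position 10 ')': depth becomes 3
  Position 11 '(': depth becomes 4
  Position 12 ')': depth becomes 3
  Position 13 '(': depth becomes 4
  Position 14 ')': depth becomes 3
  Position 15 '(': depth becomes 4
  Position 16 ')': depth becomes 3
  Position 17 '(': depth becomes 4
  Position 18 ')': depth becomes 3
  Position 19 ')': depth becomes 2
  Position 20 ')': depth becomes 1
  Position 21 ')': depth becomes 0
Maximum depth reached: 4

4


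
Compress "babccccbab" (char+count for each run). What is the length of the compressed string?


Input: babccccbab
Runs:
  'b' x 1 => "b1"
  'a' x 1 => "a1"
  'b' x 1 => "b1"
  'c' x 4 => "c4"
  'b' x 1 => "b1"
  'a' x 1 => "a1"
  'b' x 1 => "b1"
Compressed: "b1a1b1c4b1a1b1"
Compressed length: 14

14


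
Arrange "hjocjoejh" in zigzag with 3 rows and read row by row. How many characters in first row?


Zigzag "hjocjoejh" into 3 rows:
Placing characters:
  'h' => row 0
  'j' => row 1
  'o' => row 2
  'c' => row 1
  'j' => row 0
  'o' => row 1
  'e' => row 2
  'j' => row 1
  'h' => row 0
Rows:
  Row 0: "hjh"
  Row 1: "jcoj"
  Row 2: "oe"
First row length: 3

3


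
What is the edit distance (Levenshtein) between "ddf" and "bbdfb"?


Computing edit distance: "ddf" -> "bbdfb"
DP table:
           b    b    d    f    b
      0    1    2    3    4    5
  d   1    1    2    2    3    4
  d   2    2    2    2    3    4
  f   3    3    3    3    2    3
Edit distance = dp[3][5] = 3

3


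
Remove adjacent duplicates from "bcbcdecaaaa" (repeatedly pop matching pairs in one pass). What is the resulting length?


Input: bcbcdecaaaa
Stack-based adjacent duplicate removal:
  Read 'b': push. Stack: b
  Read 'c': push. Stack: bc
  Read 'b': push. Stack: bcb
  Read 'c': push. Stack: bcbc
  Read 'd': push. Stack: bcbcd
  Read 'e': push. Stack: bcbcde
  Read 'c': push. Stack: bcbcdec
  Read 'a': push. Stack: bcbcdeca
  Read 'a': matches stack top 'a' => pop. Stack: bcbcdec
  Read 'a': push. Stack: bcbcdeca
  Read 'a': matches stack top 'a' => pop. Stack: bcbcdec
Final stack: "bcbcdec" (length 7)

7


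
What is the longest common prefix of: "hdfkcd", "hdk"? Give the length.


Words: hdfkcd, hdk
  Position 0: all 'h' => match
  Position 1: all 'd' => match
  Position 2: ('f', 'k') => mismatch, stop
LCP = "hd" (length 2)

2


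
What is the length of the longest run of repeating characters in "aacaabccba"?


Input: "aacaabccba"
Scanning for longest run:
  Position 1 ('a'): continues run of 'a', length=2
  Position 2 ('c'): new char, reset run to 1
  Position 3 ('a'): new char, reset run to 1
  Position 4 ('a'): continues run of 'a', length=2
  Position 5 ('b'): new char, reset run to 1
  Position 6 ('c'): new char, reset run to 1
  Position 7 ('c'): continues run of 'c', length=2
  Position 8 ('b'): new char, reset run to 1
  Position 9 ('a'): new char, reset run to 1
Longest run: 'a' with length 2

2


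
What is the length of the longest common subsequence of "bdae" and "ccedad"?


LCS of "bdae" and "ccedad"
DP table:
           c    c    e    d    a    d
      0    0    0    0    0    0    0
  b   0    0    0    0    0    0    0
  d   0    0    0    0    1    1    1
  a   0    0    0    0    1    2    2
  e   0    0    0    1    1    2    2
LCS length = dp[4][6] = 2

2


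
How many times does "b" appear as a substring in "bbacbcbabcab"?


Searching for "b" in "bbacbcbabcab"
Scanning each position:
  Position 0: "b" => MATCH
  Position 1: "b" => MATCH
  Position 2: "a" => no
  Position 3: "c" => no
  Position 4: "b" => MATCH
  Position 5: "c" => no
  Position 6: "b" => MATCH
  Position 7: "a" => no
  Position 8: "b" => MATCH
  Position 9: "c" => no
  Position 10: "a" => no
  Position 11: "b" => MATCH
Total occurrences: 6

6


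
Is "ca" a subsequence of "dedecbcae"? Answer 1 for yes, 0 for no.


Check if "ca" is a subsequence of "dedecbcae"
Greedy scan:
  Position 0 ('d'): no match needed
  Position 1 ('e'): no match needed
  Position 2 ('d'): no match needed
  Position 3 ('e'): no match needed
  Position 4 ('c'): matches sub[0] = 'c'
  Position 5 ('b'): no match needed
  Position 6 ('c'): no match needed
  Position 7 ('a'): matches sub[1] = 'a'
  Position 8 ('e'): no match needed
All 2 characters matched => is a subsequence

1


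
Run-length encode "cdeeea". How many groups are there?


Input: cdeeea
Scanning for consecutive runs:
  Group 1: 'c' x 1 (positions 0-0)
  Group 2: 'd' x 1 (positions 1-1)
  Group 3: 'e' x 3 (positions 2-4)
  Group 4: 'a' x 1 (positions 5-5)
Total groups: 4

4


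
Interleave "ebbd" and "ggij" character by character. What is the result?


Interleaving "ebbd" and "ggij":
  Position 0: 'e' from first, 'g' from second => "eg"
  Position 1: 'b' from first, 'g' from second => "bg"
  Position 2: 'b' from first, 'i' from second => "bi"
  Position 3: 'd' from first, 'j' from second => "dj"
Result: egbgbidj

egbgbidj


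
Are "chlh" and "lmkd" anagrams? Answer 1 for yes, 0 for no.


Strings: "chlh", "lmkd"
Sorted first:  chhl
Sorted second: dklm
Differ at position 0: 'c' vs 'd' => not anagrams

0


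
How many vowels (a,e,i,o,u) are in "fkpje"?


Input: fkpje
Checking each character:
  'f' at position 0: consonant
  'k' at position 1: consonant
  'p' at position 2: consonant
  'j' at position 3: consonant
  'e' at position 4: vowel (running total: 1)
Total vowels: 1

1


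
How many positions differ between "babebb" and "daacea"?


Comparing "babebb" and "daacea" position by position:
  Position 0: 'b' vs 'd' => DIFFER
  Position 1: 'a' vs 'a' => same
  Position 2: 'b' vs 'a' => DIFFER
  Position 3: 'e' vs 'c' => DIFFER
  Position 4: 'b' vs 'e' => DIFFER
  Position 5: 'b' vs 'a' => DIFFER
Positions that differ: 5

5


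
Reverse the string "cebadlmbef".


Input: cebadlmbef
Reading characters right to left:
  Position 9: 'f'
  Position 8: 'e'
  Position 7: 'b'
  Position 6: 'm'
  Position 5: 'l'
  Position 4: 'd'
  Position 3: 'a'
  Position 2: 'b'
  Position 1: 'e'
  Position 0: 'c'
Reversed: febmldabec

febmldabec


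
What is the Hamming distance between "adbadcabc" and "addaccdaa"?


Comparing "adbadcabc" and "addaccdaa" position by position:
  Position 0: 'a' vs 'a' => same
  Position 1: 'd' vs 'd' => same
  Position 2: 'b' vs 'd' => differ
  Position 3: 'a' vs 'a' => same
  Position 4: 'd' vs 'c' => differ
  Position 5: 'c' vs 'c' => same
  Position 6: 'a' vs 'd' => differ
  Position 7: 'b' vs 'a' => differ
  Position 8: 'c' vs 'a' => differ
Total differences (Hamming distance): 5

5


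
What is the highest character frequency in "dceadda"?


Input: dceadda
Character counts:
  'a': 2
  'c': 1
  'd': 3
  'e': 1
Maximum frequency: 3

3


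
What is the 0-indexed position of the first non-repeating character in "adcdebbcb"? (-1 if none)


Input: adcdebbcb
Character frequencies:
  'a': 1
  'b': 3
  'c': 2
  'd': 2
  'e': 1
Scanning left to right for freq == 1:
  Position 0 ('a'): unique! => answer = 0

0


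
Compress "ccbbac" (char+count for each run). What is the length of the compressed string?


Input: ccbbac
Runs:
  'c' x 2 => "c2"
  'b' x 2 => "b2"
  'a' x 1 => "a1"
  'c' x 1 => "c1"
Compressed: "c2b2a1c1"
Compressed length: 8

8


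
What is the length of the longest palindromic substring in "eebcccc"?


Input: "eebcccc"
Checking substrings for palindromes:
  [3:7] "cccc" (len 4) => palindrome
  [3:6] "ccc" (len 3) => palindrome
  [4:7] "ccc" (len 3) => palindrome
  [0:2] "ee" (len 2) => palindrome
  [3:5] "cc" (len 2) => palindrome
  [4:6] "cc" (len 2) => palindrome
Longest palindromic substring: "cccc" with length 4

4


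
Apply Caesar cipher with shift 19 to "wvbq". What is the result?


Caesar cipher: shift "wvbq" by 19
  'w' (pos 22) + 19 = pos 15 = 'p'
  'v' (pos 21) + 19 = pos 14 = 'o'
  'b' (pos 1) + 19 = pos 20 = 'u'
  'q' (pos 16) + 19 = pos 9 = 'j'
Result: pouj

pouj


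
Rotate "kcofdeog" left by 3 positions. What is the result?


Input: "kcofdeog", rotate left by 3
First 3 characters: "kco"
Remaining characters: "fdeog"
Concatenate remaining + first: "fdeog" + "kco" = "fdeogkco"

fdeogkco


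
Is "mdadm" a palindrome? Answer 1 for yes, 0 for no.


Input: mdadm
Reversed: mdadm
  Compare pos 0 ('m') with pos 4 ('m'): match
  Compare pos 1 ('d') with pos 3 ('d'): match
Result: palindrome

1


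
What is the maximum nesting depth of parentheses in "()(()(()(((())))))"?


Input: "()(()(()(((())))))"
Tracking depth:
  Position 0 '(': depth becomes 1
  Position 1 ')': depth becomes 0
  Position 2 '(': depth becomes 1
  Position 3 '(': depth becomes 2
  Position 4 ')': depth becomes 1
  Position 5 '(': depth becomes 2
  Position 6 '(': depth becomes 3
  Position 7 ')': depth becomes 2
  Position 8 '(': depth becomes 3
  Position 9 '(': depth becomes 4
  Position 10 '(': depth becomes 5
  Position 11 '(': depth becomes 6
  Position 12 ')': depth becomes 5
  Position 13 ')': depth becomes 4
  Position 14 ')': depth becomes 3
  Position 15 ')': depth becomes 2
  Position 16 ')': depth becomes 1
  Position 17 ')': depth becomes 0
Maximum depth reached: 6

6


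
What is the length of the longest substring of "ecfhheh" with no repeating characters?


Input: "ecfhheh"
Sliding window (track last position of each char):
  Position 0 ('e'): window [0,0] length 1 -- new best
  Position 1 ('c'): window [0,1] length 2 -- new best
  Position 2 ('f'): window [0,2] length 3 -- new best
  Position 3 ('h'): window [0,3] length 4 -- new best
  Position 4 ('h'): repeat (last at 3), move window start to 4
  Position 4 ('h'): window [4,4] length 1
  Position 5 ('e'): window [4,5] length 2
  Position 6 ('h'): repeat (last at 4), move window start to 5
  Position 6 ('h'): window [5,6] length 2
Longest substring with no repeats: "ecfh" with length 4

4


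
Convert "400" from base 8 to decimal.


Input: "400" in base 8
Positional expansion:
  Digit '4' (value 4) x 8^2 = 256
  Digit '0' (value 0) x 8^1 = 0
  Digit '0' (value 0) x 8^0 = 0
Sum = 256

256


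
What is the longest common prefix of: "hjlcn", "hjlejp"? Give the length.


Words: hjlcn, hjlejp
  Position 0: all 'h' => match
  Position 1: all 'j' => match
  Position 2: all 'l' => match
  Position 3: ('c', 'e') => mismatch, stop
LCP = "hjl" (length 3)

3


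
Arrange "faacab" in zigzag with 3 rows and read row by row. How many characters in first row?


Zigzag "faacab" into 3 rows:
Placing characters:
  'f' => row 0
  'a' => row 1
  'a' => row 2
  'c' => row 1
  'a' => row 0
  'b' => row 1
Rows:
  Row 0: "fa"
  Row 1: "acb"
  Row 2: "a"
First row length: 2

2


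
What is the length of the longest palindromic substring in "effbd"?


Input: "effbd"
Checking substrings for palindromes:
  [1:3] "ff" (len 2) => palindrome
Longest palindromic substring: "ff" with length 2

2


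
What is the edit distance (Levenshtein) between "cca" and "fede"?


Computing edit distance: "cca" -> "fede"
DP table:
           f    e    d    e
      0    1    2    3    4
  c   1    1    2    3    4
  c   2    2    2    3    4
  a   3    3    3    3    4
Edit distance = dp[3][4] = 4

4


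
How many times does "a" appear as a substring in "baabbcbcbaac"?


Searching for "a" in "baabbcbcbaac"
Scanning each position:
  Position 0: "b" => no
  Position 1: "a" => MATCH
  Position 2: "a" => MATCH
  Position 3: "b" => no
  Position 4: "b" => no
  Position 5: "c" => no
  Position 6: "b" => no
  Position 7: "c" => no
  Position 8: "b" => no
  Position 9: "a" => MATCH
  Position 10: "a" => MATCH
  Position 11: "c" => no
Total occurrences: 4

4


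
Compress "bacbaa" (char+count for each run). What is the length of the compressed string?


Input: bacbaa
Runs:
  'b' x 1 => "b1"
  'a' x 1 => "a1"
  'c' x 1 => "c1"
  'b' x 1 => "b1"
  'a' x 2 => "a2"
Compressed: "b1a1c1b1a2"
Compressed length: 10

10


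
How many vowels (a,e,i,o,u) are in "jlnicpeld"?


Input: jlnicpeld
Checking each character:
  'j' at position 0: consonant
  'l' at position 1: consonant
  'n' at position 2: consonant
  'i' at position 3: vowel (running total: 1)
  'c' at position 4: consonant
  'p' at position 5: consonant
  'e' at position 6: vowel (running total: 2)
  'l' at position 7: consonant
  'd' at position 8: consonant
Total vowels: 2

2


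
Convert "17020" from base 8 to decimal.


Input: "17020" in base 8
Positional expansion:
  Digit '1' (value 1) x 8^4 = 4096
  Digit '7' (value 7) x 8^3 = 3584
  Digit '0' (value 0) x 8^2 = 0
  Digit '2' (value 2) x 8^1 = 16
  Digit '0' (value 0) x 8^0 = 0
Sum = 7696

7696


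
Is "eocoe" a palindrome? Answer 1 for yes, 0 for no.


Input: eocoe
Reversed: eocoe
  Compare pos 0 ('e') with pos 4 ('e'): match
  Compare pos 1 ('o') with pos 3 ('o'): match
Result: palindrome

1


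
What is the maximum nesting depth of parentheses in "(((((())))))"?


Input: "(((((())))))"
Tracking depth:
  Position 0 '(': depth becomes 1
  Position 1 '(': depth becomes 2
  Position 2 '(': depth becomes 3
  Position 3 '(': depth becomes 4
  Position 4 '(': depth becomes 5
  Position 5 '(': depth becomes 6
  Position 6 ')': depth becomes 5
  Position 7 ')': depth becomes 4
  Position 8 ')': depth becomes 3
  Position 9 ')': depth becomes 2
  Position 10 ')': depth becomes 1
  Position 11 ')': depth becomes 0
Maximum depth reached: 6

6


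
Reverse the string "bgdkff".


Input: bgdkff
Reading characters right to left:
  Position 5: 'f'
  Position 4: 'f'
  Position 3: 'k'
  Position 2: 'd'
  Position 1: 'g'
  Position 0: 'b'
Reversed: ffkdgb

ffkdgb


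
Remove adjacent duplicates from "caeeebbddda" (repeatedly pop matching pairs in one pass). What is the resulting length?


Input: caeeebbddda
Stack-based adjacent duplicate removal:
  Read 'c': push. Stack: c
  Read 'a': push. Stack: ca
  Read 'e': push. Stack: cae
  Read 'e': matches stack top 'e' => pop. Stack: ca
  Read 'e': push. Stack: cae
  Read 'b': push. Stack: caeb
  Read 'b': matches stack top 'b' => pop. Stack: cae
  Read 'd': push. Stack: caed
  Read 'd': matches stack top 'd' => pop. Stack: cae
  Read 'd': push. Stack: caed
  Read 'a': push. Stack: caeda
Final stack: "caeda" (length 5)

5


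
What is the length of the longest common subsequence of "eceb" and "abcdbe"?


LCS of "eceb" and "abcdbe"
DP table:
           a    b    c    d    b    e
      0    0    0    0    0    0    0
  e   0    0    0    0    0    0    1
  c   0    0    0    1    1    1    1
  e   0    0    0    1    1    1    2
  b   0    0    1    1    1    2    2
LCS length = dp[4][6] = 2

2
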